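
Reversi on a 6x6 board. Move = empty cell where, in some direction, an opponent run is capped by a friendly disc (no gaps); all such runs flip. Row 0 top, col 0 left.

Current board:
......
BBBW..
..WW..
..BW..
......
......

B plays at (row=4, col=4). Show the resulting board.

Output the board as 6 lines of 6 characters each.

Answer: ......
BBBW..
..BW..
..BB..
....B.
......

Derivation:
Place B at (4,4); scan 8 dirs for brackets.
Dir NW: opp run (3,3) (2,2) capped by B -> flip
Dir N: first cell '.' (not opp) -> no flip
Dir NE: first cell '.' (not opp) -> no flip
Dir W: first cell '.' (not opp) -> no flip
Dir E: first cell '.' (not opp) -> no flip
Dir SW: first cell '.' (not opp) -> no flip
Dir S: first cell '.' (not opp) -> no flip
Dir SE: first cell '.' (not opp) -> no flip
All flips: (2,2) (3,3)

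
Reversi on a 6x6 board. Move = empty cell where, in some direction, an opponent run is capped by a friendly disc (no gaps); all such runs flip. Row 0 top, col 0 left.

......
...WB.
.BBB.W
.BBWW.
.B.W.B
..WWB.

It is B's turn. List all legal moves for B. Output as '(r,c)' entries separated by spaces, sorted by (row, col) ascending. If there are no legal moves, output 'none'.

Answer: (0,3) (0,4) (1,2) (3,5) (4,4) (5,1)

Derivation:
(0,2): no bracket -> illegal
(0,3): flips 1 -> legal
(0,4): flips 1 -> legal
(1,2): flips 1 -> legal
(1,5): no bracket -> illegal
(2,4): no bracket -> illegal
(3,5): flips 2 -> legal
(4,2): no bracket -> illegal
(4,4): flips 1 -> legal
(5,1): flips 2 -> legal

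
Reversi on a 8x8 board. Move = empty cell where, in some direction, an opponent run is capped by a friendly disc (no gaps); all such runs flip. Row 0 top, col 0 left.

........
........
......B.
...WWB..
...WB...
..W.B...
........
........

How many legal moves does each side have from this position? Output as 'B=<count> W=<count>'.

-- B to move --
(2,2): flips 1 -> legal
(2,3): no bracket -> illegal
(2,4): flips 1 -> legal
(2,5): no bracket -> illegal
(3,2): flips 3 -> legal
(4,1): no bracket -> illegal
(4,2): flips 1 -> legal
(4,5): no bracket -> illegal
(5,1): no bracket -> illegal
(5,3): no bracket -> illegal
(6,1): no bracket -> illegal
(6,2): no bracket -> illegal
(6,3): no bracket -> illegal
B mobility = 4
-- W to move --
(1,5): no bracket -> illegal
(1,6): no bracket -> illegal
(1,7): no bracket -> illegal
(2,4): no bracket -> illegal
(2,5): no bracket -> illegal
(2,7): no bracket -> illegal
(3,6): flips 1 -> legal
(3,7): no bracket -> illegal
(4,5): flips 1 -> legal
(4,6): no bracket -> illegal
(5,3): no bracket -> illegal
(5,5): flips 1 -> legal
(6,3): no bracket -> illegal
(6,4): flips 2 -> legal
(6,5): flips 1 -> legal
W mobility = 5

Answer: B=4 W=5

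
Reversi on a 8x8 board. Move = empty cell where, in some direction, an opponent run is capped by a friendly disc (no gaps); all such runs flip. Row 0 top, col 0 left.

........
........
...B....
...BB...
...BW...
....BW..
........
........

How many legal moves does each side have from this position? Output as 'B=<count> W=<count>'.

-- B to move --
(3,5): no bracket -> illegal
(4,5): flips 1 -> legal
(4,6): no bracket -> illegal
(5,3): no bracket -> illegal
(5,6): flips 1 -> legal
(6,4): no bracket -> illegal
(6,5): no bracket -> illegal
(6,6): flips 2 -> legal
B mobility = 3
-- W to move --
(1,2): no bracket -> illegal
(1,3): no bracket -> illegal
(1,4): no bracket -> illegal
(2,2): flips 1 -> legal
(2,4): flips 1 -> legal
(2,5): no bracket -> illegal
(3,2): no bracket -> illegal
(3,5): no bracket -> illegal
(4,2): flips 1 -> legal
(4,5): no bracket -> illegal
(5,2): no bracket -> illegal
(5,3): flips 1 -> legal
(6,3): no bracket -> illegal
(6,4): flips 1 -> legal
(6,5): no bracket -> illegal
W mobility = 5

Answer: B=3 W=5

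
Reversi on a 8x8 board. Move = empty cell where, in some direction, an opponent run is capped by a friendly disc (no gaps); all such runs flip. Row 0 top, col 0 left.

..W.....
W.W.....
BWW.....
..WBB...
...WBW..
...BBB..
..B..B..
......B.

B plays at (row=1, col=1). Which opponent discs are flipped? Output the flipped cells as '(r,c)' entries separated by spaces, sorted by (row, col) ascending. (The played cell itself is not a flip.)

Dir NW: first cell '.' (not opp) -> no flip
Dir N: first cell '.' (not opp) -> no flip
Dir NE: opp run (0,2), next=edge -> no flip
Dir W: opp run (1,0), next=edge -> no flip
Dir E: opp run (1,2), next='.' -> no flip
Dir SW: first cell 'B' (not opp) -> no flip
Dir S: opp run (2,1), next='.' -> no flip
Dir SE: opp run (2,2) capped by B -> flip

Answer: (2,2)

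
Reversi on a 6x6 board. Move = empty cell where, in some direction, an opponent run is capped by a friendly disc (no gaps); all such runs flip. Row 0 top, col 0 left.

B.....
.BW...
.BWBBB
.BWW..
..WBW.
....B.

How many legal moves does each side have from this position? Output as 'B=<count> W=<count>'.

Answer: B=9 W=9

Derivation:
-- B to move --
(0,1): flips 1 -> legal
(0,2): no bracket -> illegal
(0,3): flips 1 -> legal
(1,3): flips 2 -> legal
(3,4): flips 3 -> legal
(3,5): no bracket -> illegal
(4,1): flips 2 -> legal
(4,5): flips 1 -> legal
(5,1): flips 2 -> legal
(5,2): no bracket -> illegal
(5,3): flips 1 -> legal
(5,5): flips 3 -> legal
B mobility = 9
-- W to move --
(0,1): no bracket -> illegal
(0,2): no bracket -> illegal
(1,0): flips 2 -> legal
(1,3): flips 1 -> legal
(1,4): flips 1 -> legal
(1,5): flips 1 -> legal
(2,0): flips 2 -> legal
(3,0): flips 2 -> legal
(3,4): flips 1 -> legal
(3,5): no bracket -> illegal
(4,0): flips 1 -> legal
(4,1): no bracket -> illegal
(4,5): no bracket -> illegal
(5,2): no bracket -> illegal
(5,3): flips 1 -> legal
(5,5): no bracket -> illegal
W mobility = 9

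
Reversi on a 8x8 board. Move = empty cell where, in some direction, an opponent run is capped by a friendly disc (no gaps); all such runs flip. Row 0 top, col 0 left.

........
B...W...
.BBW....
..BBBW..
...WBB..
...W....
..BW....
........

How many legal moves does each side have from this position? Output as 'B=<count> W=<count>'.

Answer: B=12 W=9

Derivation:
-- B to move --
(0,3): no bracket -> illegal
(0,4): no bracket -> illegal
(0,5): flips 2 -> legal
(1,2): flips 1 -> legal
(1,3): flips 1 -> legal
(1,5): no bracket -> illegal
(2,4): flips 1 -> legal
(2,5): flips 1 -> legal
(2,6): flips 1 -> legal
(3,6): flips 1 -> legal
(4,2): flips 1 -> legal
(4,6): no bracket -> illegal
(5,2): flips 1 -> legal
(5,4): flips 1 -> legal
(6,4): flips 1 -> legal
(7,2): no bracket -> illegal
(7,3): flips 3 -> legal
(7,4): no bracket -> illegal
B mobility = 12
-- W to move --
(0,0): no bracket -> illegal
(0,1): no bracket -> illegal
(1,1): no bracket -> illegal
(1,2): no bracket -> illegal
(1,3): no bracket -> illegal
(2,0): flips 2 -> legal
(2,4): no bracket -> illegal
(2,5): flips 1 -> legal
(3,0): no bracket -> illegal
(3,1): flips 3 -> legal
(3,6): no bracket -> illegal
(4,1): flips 1 -> legal
(4,2): no bracket -> illegal
(4,6): flips 2 -> legal
(5,1): no bracket -> illegal
(5,2): no bracket -> illegal
(5,4): no bracket -> illegal
(5,5): flips 1 -> legal
(5,6): flips 2 -> legal
(6,1): flips 1 -> legal
(7,1): flips 1 -> legal
(7,2): no bracket -> illegal
(7,3): no bracket -> illegal
W mobility = 9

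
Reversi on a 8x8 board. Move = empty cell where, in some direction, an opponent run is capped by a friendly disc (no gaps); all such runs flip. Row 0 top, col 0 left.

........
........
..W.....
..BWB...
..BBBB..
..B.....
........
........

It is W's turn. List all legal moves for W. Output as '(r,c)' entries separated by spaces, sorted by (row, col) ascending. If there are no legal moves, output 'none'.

Answer: (3,1) (3,5) (5,1) (5,3) (5,5) (6,2)

Derivation:
(2,1): no bracket -> illegal
(2,3): no bracket -> illegal
(2,4): no bracket -> illegal
(2,5): no bracket -> illegal
(3,1): flips 1 -> legal
(3,5): flips 1 -> legal
(3,6): no bracket -> illegal
(4,1): no bracket -> illegal
(4,6): no bracket -> illegal
(5,1): flips 1 -> legal
(5,3): flips 1 -> legal
(5,4): no bracket -> illegal
(5,5): flips 1 -> legal
(5,6): no bracket -> illegal
(6,1): no bracket -> illegal
(6,2): flips 3 -> legal
(6,3): no bracket -> illegal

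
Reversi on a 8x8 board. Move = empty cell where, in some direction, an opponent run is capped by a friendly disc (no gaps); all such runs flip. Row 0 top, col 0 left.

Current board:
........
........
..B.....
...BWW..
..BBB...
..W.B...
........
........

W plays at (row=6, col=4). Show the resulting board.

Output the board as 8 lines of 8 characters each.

Place W at (6,4); scan 8 dirs for brackets.
Dir NW: first cell '.' (not opp) -> no flip
Dir N: opp run (5,4) (4,4) capped by W -> flip
Dir NE: first cell '.' (not opp) -> no flip
Dir W: first cell '.' (not opp) -> no flip
Dir E: first cell '.' (not opp) -> no flip
Dir SW: first cell '.' (not opp) -> no flip
Dir S: first cell '.' (not opp) -> no flip
Dir SE: first cell '.' (not opp) -> no flip
All flips: (4,4) (5,4)

Answer: ........
........
..B.....
...BWW..
..BBW...
..W.W...
....W...
........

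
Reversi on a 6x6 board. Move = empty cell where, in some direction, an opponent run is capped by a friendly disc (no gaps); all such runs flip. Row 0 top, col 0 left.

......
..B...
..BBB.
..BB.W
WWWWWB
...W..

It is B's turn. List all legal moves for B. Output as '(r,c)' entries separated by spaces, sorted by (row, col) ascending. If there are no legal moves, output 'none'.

(2,5): flips 1 -> legal
(3,0): no bracket -> illegal
(3,1): no bracket -> illegal
(3,4): no bracket -> illegal
(5,0): flips 1 -> legal
(5,1): flips 1 -> legal
(5,2): flips 1 -> legal
(5,4): flips 1 -> legal
(5,5): flips 1 -> legal

Answer: (2,5) (5,0) (5,1) (5,2) (5,4) (5,5)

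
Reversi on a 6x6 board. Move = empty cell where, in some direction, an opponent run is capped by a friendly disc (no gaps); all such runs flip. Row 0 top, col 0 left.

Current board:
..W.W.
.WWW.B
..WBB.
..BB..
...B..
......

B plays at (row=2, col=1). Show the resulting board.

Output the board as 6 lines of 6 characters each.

Answer: ..W.W.
.WWW.B
.BBBB.
..BB..
...B..
......

Derivation:
Place B at (2,1); scan 8 dirs for brackets.
Dir NW: first cell '.' (not opp) -> no flip
Dir N: opp run (1,1), next='.' -> no flip
Dir NE: opp run (1,2), next='.' -> no flip
Dir W: first cell '.' (not opp) -> no flip
Dir E: opp run (2,2) capped by B -> flip
Dir SW: first cell '.' (not opp) -> no flip
Dir S: first cell '.' (not opp) -> no flip
Dir SE: first cell 'B' (not opp) -> no flip
All flips: (2,2)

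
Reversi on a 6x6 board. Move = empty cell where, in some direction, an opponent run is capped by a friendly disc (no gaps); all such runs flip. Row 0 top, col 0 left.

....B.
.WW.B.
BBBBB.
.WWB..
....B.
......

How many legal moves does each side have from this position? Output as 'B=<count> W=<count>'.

-- B to move --
(0,0): flips 1 -> legal
(0,1): flips 2 -> legal
(0,2): flips 2 -> legal
(0,3): flips 1 -> legal
(1,0): no bracket -> illegal
(1,3): no bracket -> illegal
(3,0): flips 2 -> legal
(4,0): flips 1 -> legal
(4,1): flips 2 -> legal
(4,2): flips 2 -> legal
(4,3): flips 1 -> legal
B mobility = 9
-- W to move --
(0,3): no bracket -> illegal
(0,5): flips 2 -> legal
(1,0): flips 1 -> legal
(1,3): flips 1 -> legal
(1,5): no bracket -> illegal
(2,5): no bracket -> illegal
(3,0): flips 1 -> legal
(3,4): flips 2 -> legal
(3,5): no bracket -> illegal
(4,2): no bracket -> illegal
(4,3): no bracket -> illegal
(4,5): no bracket -> illegal
(5,3): no bracket -> illegal
(5,4): no bracket -> illegal
(5,5): flips 3 -> legal
W mobility = 6

Answer: B=9 W=6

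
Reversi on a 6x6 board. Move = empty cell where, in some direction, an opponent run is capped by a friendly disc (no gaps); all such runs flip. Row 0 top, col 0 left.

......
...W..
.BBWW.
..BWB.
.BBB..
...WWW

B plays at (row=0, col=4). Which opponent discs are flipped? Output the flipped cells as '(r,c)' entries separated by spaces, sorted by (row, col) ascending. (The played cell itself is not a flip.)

Dir NW: edge -> no flip
Dir N: edge -> no flip
Dir NE: edge -> no flip
Dir W: first cell '.' (not opp) -> no flip
Dir E: first cell '.' (not opp) -> no flip
Dir SW: opp run (1,3) capped by B -> flip
Dir S: first cell '.' (not opp) -> no flip
Dir SE: first cell '.' (not opp) -> no flip

Answer: (1,3)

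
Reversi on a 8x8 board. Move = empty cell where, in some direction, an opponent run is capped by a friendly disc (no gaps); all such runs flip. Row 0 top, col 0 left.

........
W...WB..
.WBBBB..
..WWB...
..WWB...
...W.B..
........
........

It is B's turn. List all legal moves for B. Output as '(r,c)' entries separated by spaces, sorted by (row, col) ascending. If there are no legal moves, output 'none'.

(0,0): no bracket -> illegal
(0,1): no bracket -> illegal
(0,3): flips 1 -> legal
(0,4): flips 1 -> legal
(0,5): flips 1 -> legal
(1,1): no bracket -> illegal
(1,2): no bracket -> illegal
(1,3): flips 1 -> legal
(2,0): flips 1 -> legal
(3,0): no bracket -> illegal
(3,1): flips 2 -> legal
(4,1): flips 3 -> legal
(5,1): flips 2 -> legal
(5,2): flips 3 -> legal
(5,4): no bracket -> illegal
(6,2): flips 1 -> legal
(6,3): flips 3 -> legal
(6,4): no bracket -> illegal

Answer: (0,3) (0,4) (0,5) (1,3) (2,0) (3,1) (4,1) (5,1) (5,2) (6,2) (6,3)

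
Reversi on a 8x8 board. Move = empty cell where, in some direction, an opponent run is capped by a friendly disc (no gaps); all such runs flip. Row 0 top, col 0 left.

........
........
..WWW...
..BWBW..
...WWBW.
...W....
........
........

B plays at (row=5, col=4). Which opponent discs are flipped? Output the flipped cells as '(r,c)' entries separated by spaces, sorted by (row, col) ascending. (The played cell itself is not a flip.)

Dir NW: opp run (4,3) capped by B -> flip
Dir N: opp run (4,4) capped by B -> flip
Dir NE: first cell 'B' (not opp) -> no flip
Dir W: opp run (5,3), next='.' -> no flip
Dir E: first cell '.' (not opp) -> no flip
Dir SW: first cell '.' (not opp) -> no flip
Dir S: first cell '.' (not opp) -> no flip
Dir SE: first cell '.' (not opp) -> no flip

Answer: (4,3) (4,4)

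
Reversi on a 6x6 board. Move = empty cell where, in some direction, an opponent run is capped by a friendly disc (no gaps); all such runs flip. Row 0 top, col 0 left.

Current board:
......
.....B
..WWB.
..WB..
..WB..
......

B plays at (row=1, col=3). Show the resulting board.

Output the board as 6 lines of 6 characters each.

Place B at (1,3); scan 8 dirs for brackets.
Dir NW: first cell '.' (not opp) -> no flip
Dir N: first cell '.' (not opp) -> no flip
Dir NE: first cell '.' (not opp) -> no flip
Dir W: first cell '.' (not opp) -> no flip
Dir E: first cell '.' (not opp) -> no flip
Dir SW: opp run (2,2), next='.' -> no flip
Dir S: opp run (2,3) capped by B -> flip
Dir SE: first cell 'B' (not opp) -> no flip
All flips: (2,3)

Answer: ......
...B.B
..WBB.
..WB..
..WB..
......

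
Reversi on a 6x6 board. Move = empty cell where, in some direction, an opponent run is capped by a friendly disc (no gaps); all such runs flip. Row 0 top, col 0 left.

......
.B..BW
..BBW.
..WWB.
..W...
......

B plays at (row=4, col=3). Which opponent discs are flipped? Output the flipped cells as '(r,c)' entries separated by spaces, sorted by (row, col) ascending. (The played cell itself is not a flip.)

Dir NW: opp run (3,2), next='.' -> no flip
Dir N: opp run (3,3) capped by B -> flip
Dir NE: first cell 'B' (not opp) -> no flip
Dir W: opp run (4,2), next='.' -> no flip
Dir E: first cell '.' (not opp) -> no flip
Dir SW: first cell '.' (not opp) -> no flip
Dir S: first cell '.' (not opp) -> no flip
Dir SE: first cell '.' (not opp) -> no flip

Answer: (3,3)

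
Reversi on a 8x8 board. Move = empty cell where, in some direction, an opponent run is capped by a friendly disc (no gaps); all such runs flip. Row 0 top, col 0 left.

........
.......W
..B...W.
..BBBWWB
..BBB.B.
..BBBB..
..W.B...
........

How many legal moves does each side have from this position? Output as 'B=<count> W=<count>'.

-- B to move --
(0,6): no bracket -> illegal
(0,7): no bracket -> illegal
(1,5): flips 1 -> legal
(1,6): flips 2 -> legal
(2,4): flips 1 -> legal
(2,5): no bracket -> illegal
(2,7): no bracket -> illegal
(4,5): no bracket -> illegal
(4,7): no bracket -> illegal
(5,1): no bracket -> illegal
(6,1): no bracket -> illegal
(6,3): no bracket -> illegal
(7,1): flips 1 -> legal
(7,2): flips 1 -> legal
(7,3): no bracket -> illegal
B mobility = 5
-- W to move --
(1,1): no bracket -> illegal
(1,2): flips 4 -> legal
(1,3): no bracket -> illegal
(2,1): no bracket -> illegal
(2,3): no bracket -> illegal
(2,4): no bracket -> illegal
(2,5): no bracket -> illegal
(2,7): no bracket -> illegal
(3,1): flips 3 -> legal
(4,1): no bracket -> illegal
(4,5): no bracket -> illegal
(4,7): no bracket -> illegal
(5,1): no bracket -> illegal
(5,6): flips 1 -> legal
(5,7): flips 1 -> legal
(6,1): no bracket -> illegal
(6,3): no bracket -> illegal
(6,5): no bracket -> illegal
(6,6): no bracket -> illegal
(7,3): no bracket -> illegal
(7,4): no bracket -> illegal
(7,5): no bracket -> illegal
W mobility = 4

Answer: B=5 W=4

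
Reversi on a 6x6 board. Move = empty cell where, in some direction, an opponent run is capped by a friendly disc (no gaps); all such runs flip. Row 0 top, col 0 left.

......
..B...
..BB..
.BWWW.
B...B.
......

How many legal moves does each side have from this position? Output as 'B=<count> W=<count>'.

Answer: B=6 W=8

Derivation:
-- B to move --
(2,1): no bracket -> illegal
(2,4): flips 1 -> legal
(2,5): no bracket -> illegal
(3,5): flips 3 -> legal
(4,1): flips 1 -> legal
(4,2): flips 1 -> legal
(4,3): flips 1 -> legal
(4,5): flips 1 -> legal
B mobility = 6
-- W to move --
(0,1): flips 2 -> legal
(0,2): flips 2 -> legal
(0,3): no bracket -> illegal
(1,1): flips 1 -> legal
(1,3): flips 1 -> legal
(1,4): flips 1 -> legal
(2,0): no bracket -> illegal
(2,1): no bracket -> illegal
(2,4): no bracket -> illegal
(3,0): flips 1 -> legal
(3,5): no bracket -> illegal
(4,1): no bracket -> illegal
(4,2): no bracket -> illegal
(4,3): no bracket -> illegal
(4,5): no bracket -> illegal
(5,0): no bracket -> illegal
(5,1): no bracket -> illegal
(5,3): no bracket -> illegal
(5,4): flips 1 -> legal
(5,5): flips 1 -> legal
W mobility = 8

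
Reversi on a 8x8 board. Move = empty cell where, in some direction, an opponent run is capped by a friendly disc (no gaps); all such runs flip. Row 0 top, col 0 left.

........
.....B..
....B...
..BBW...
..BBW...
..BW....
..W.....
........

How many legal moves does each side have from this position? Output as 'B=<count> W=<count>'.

-- B to move --
(2,3): no bracket -> illegal
(2,5): flips 1 -> legal
(3,5): flips 1 -> legal
(4,5): flips 1 -> legal
(5,1): no bracket -> illegal
(5,4): flips 3 -> legal
(5,5): flips 1 -> legal
(6,1): no bracket -> illegal
(6,3): flips 1 -> legal
(6,4): flips 1 -> legal
(7,1): no bracket -> illegal
(7,2): flips 1 -> legal
(7,3): no bracket -> illegal
B mobility = 8
-- W to move --
(0,4): no bracket -> illegal
(0,5): no bracket -> illegal
(0,6): no bracket -> illegal
(1,3): no bracket -> illegal
(1,4): flips 1 -> legal
(1,6): no bracket -> illegal
(2,1): no bracket -> illegal
(2,2): flips 4 -> legal
(2,3): flips 2 -> legal
(2,5): no bracket -> illegal
(2,6): no bracket -> illegal
(3,1): flips 3 -> legal
(3,5): no bracket -> illegal
(4,1): flips 2 -> legal
(5,1): flips 1 -> legal
(5,4): no bracket -> illegal
(6,1): flips 2 -> legal
(6,3): no bracket -> illegal
W mobility = 7

Answer: B=8 W=7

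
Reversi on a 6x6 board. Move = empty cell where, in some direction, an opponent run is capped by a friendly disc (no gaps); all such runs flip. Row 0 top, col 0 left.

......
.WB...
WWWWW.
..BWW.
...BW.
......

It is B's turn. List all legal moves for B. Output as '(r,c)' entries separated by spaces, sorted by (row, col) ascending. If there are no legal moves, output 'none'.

Answer: (1,0) (1,3) (1,4) (2,5) (3,0) (3,5) (4,5)

Derivation:
(0,0): no bracket -> illegal
(0,1): no bracket -> illegal
(0,2): no bracket -> illegal
(1,0): flips 2 -> legal
(1,3): flips 2 -> legal
(1,4): flips 1 -> legal
(1,5): no bracket -> illegal
(2,5): flips 1 -> legal
(3,0): flips 1 -> legal
(3,1): no bracket -> illegal
(3,5): flips 2 -> legal
(4,2): no bracket -> illegal
(4,5): flips 3 -> legal
(5,3): no bracket -> illegal
(5,4): no bracket -> illegal
(5,5): no bracket -> illegal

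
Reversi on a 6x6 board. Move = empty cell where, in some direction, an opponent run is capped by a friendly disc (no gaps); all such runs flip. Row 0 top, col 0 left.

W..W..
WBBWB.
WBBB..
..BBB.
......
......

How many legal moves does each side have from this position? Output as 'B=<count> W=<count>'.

-- B to move --
(0,1): no bracket -> illegal
(0,2): no bracket -> illegal
(0,4): flips 1 -> legal
(2,4): no bracket -> illegal
(3,0): no bracket -> illegal
(3,1): no bracket -> illegal
B mobility = 1
-- W to move --
(0,1): no bracket -> illegal
(0,2): flips 1 -> legal
(0,4): no bracket -> illegal
(0,5): no bracket -> illegal
(1,5): flips 1 -> legal
(2,4): flips 3 -> legal
(2,5): flips 1 -> legal
(3,0): flips 2 -> legal
(3,1): flips 1 -> legal
(3,5): no bracket -> illegal
(4,1): no bracket -> illegal
(4,2): no bracket -> illegal
(4,3): flips 4 -> legal
(4,4): flips 3 -> legal
(4,5): no bracket -> illegal
W mobility = 8

Answer: B=1 W=8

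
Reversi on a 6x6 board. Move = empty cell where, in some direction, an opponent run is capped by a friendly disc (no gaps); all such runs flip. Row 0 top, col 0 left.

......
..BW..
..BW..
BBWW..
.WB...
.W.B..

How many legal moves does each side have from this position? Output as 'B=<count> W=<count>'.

-- B to move --
(0,2): no bracket -> illegal
(0,3): no bracket -> illegal
(0,4): flips 1 -> legal
(1,4): flips 1 -> legal
(2,1): no bracket -> illegal
(2,4): flips 2 -> legal
(3,4): flips 3 -> legal
(4,0): flips 1 -> legal
(4,3): no bracket -> illegal
(4,4): flips 1 -> legal
(5,0): no bracket -> illegal
(5,2): flips 1 -> legal
B mobility = 7
-- W to move --
(0,1): flips 1 -> legal
(0,2): flips 2 -> legal
(0,3): no bracket -> illegal
(1,1): flips 2 -> legal
(2,0): no bracket -> illegal
(2,1): flips 2 -> legal
(4,0): flips 2 -> legal
(4,3): flips 1 -> legal
(4,4): no bracket -> illegal
(5,2): flips 1 -> legal
(5,4): no bracket -> illegal
W mobility = 7

Answer: B=7 W=7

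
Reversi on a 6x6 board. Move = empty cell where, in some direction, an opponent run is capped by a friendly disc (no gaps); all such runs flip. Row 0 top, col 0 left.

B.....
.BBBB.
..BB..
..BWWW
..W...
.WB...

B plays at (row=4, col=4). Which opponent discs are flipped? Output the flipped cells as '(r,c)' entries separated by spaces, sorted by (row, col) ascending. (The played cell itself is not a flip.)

Dir NW: opp run (3,3) capped by B -> flip
Dir N: opp run (3,4), next='.' -> no flip
Dir NE: opp run (3,5), next=edge -> no flip
Dir W: first cell '.' (not opp) -> no flip
Dir E: first cell '.' (not opp) -> no flip
Dir SW: first cell '.' (not opp) -> no flip
Dir S: first cell '.' (not opp) -> no flip
Dir SE: first cell '.' (not opp) -> no flip

Answer: (3,3)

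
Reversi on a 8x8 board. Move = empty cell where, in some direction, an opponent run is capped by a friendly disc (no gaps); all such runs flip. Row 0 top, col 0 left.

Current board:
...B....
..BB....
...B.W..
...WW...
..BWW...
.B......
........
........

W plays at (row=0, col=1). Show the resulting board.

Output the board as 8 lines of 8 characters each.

Place W at (0,1); scan 8 dirs for brackets.
Dir NW: edge -> no flip
Dir N: edge -> no flip
Dir NE: edge -> no flip
Dir W: first cell '.' (not opp) -> no flip
Dir E: first cell '.' (not opp) -> no flip
Dir SW: first cell '.' (not opp) -> no flip
Dir S: first cell '.' (not opp) -> no flip
Dir SE: opp run (1,2) (2,3) capped by W -> flip
All flips: (1,2) (2,3)

Answer: .W.B....
..WB....
...W.W..
...WW...
..BWW...
.B......
........
........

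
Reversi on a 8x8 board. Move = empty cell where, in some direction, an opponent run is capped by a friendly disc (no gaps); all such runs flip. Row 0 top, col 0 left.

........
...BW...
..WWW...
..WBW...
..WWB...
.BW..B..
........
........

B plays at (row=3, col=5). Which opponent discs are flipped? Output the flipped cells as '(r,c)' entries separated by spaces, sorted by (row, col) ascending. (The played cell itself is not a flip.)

Answer: (2,4) (3,4)

Derivation:
Dir NW: opp run (2,4) capped by B -> flip
Dir N: first cell '.' (not opp) -> no flip
Dir NE: first cell '.' (not opp) -> no flip
Dir W: opp run (3,4) capped by B -> flip
Dir E: first cell '.' (not opp) -> no flip
Dir SW: first cell 'B' (not opp) -> no flip
Dir S: first cell '.' (not opp) -> no flip
Dir SE: first cell '.' (not opp) -> no flip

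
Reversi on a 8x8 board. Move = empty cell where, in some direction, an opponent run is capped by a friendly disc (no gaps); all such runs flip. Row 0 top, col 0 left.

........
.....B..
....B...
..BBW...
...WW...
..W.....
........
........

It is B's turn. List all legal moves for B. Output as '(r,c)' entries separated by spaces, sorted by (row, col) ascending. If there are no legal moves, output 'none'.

Answer: (3,5) (5,3) (5,4) (5,5)

Derivation:
(2,3): no bracket -> illegal
(2,5): no bracket -> illegal
(3,5): flips 1 -> legal
(4,1): no bracket -> illegal
(4,2): no bracket -> illegal
(4,5): no bracket -> illegal
(5,1): no bracket -> illegal
(5,3): flips 1 -> legal
(5,4): flips 3 -> legal
(5,5): flips 1 -> legal
(6,1): no bracket -> illegal
(6,2): no bracket -> illegal
(6,3): no bracket -> illegal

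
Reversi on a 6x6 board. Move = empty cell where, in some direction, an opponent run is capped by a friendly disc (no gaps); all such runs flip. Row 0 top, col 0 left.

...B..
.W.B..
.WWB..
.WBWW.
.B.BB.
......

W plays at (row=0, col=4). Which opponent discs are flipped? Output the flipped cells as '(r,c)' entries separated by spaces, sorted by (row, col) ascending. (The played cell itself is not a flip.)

Dir NW: edge -> no flip
Dir N: edge -> no flip
Dir NE: edge -> no flip
Dir W: opp run (0,3), next='.' -> no flip
Dir E: first cell '.' (not opp) -> no flip
Dir SW: opp run (1,3) capped by W -> flip
Dir S: first cell '.' (not opp) -> no flip
Dir SE: first cell '.' (not opp) -> no flip

Answer: (1,3)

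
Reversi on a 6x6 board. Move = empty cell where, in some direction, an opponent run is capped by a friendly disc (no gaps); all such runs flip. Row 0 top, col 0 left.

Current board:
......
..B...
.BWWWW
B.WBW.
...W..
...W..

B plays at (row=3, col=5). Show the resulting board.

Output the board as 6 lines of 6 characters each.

Answer: ......
..B...
.BWWWW
B.WBBB
...W..
...W..

Derivation:
Place B at (3,5); scan 8 dirs for brackets.
Dir NW: opp run (2,4), next='.' -> no flip
Dir N: opp run (2,5), next='.' -> no flip
Dir NE: edge -> no flip
Dir W: opp run (3,4) capped by B -> flip
Dir E: edge -> no flip
Dir SW: first cell '.' (not opp) -> no flip
Dir S: first cell '.' (not opp) -> no flip
Dir SE: edge -> no flip
All flips: (3,4)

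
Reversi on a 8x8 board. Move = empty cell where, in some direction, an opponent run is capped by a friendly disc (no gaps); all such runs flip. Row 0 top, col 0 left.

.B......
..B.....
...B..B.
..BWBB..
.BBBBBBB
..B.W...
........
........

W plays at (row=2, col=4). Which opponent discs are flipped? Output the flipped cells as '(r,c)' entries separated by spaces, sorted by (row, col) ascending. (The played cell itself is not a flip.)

Answer: (3,4) (4,4)

Derivation:
Dir NW: first cell '.' (not opp) -> no flip
Dir N: first cell '.' (not opp) -> no flip
Dir NE: first cell '.' (not opp) -> no flip
Dir W: opp run (2,3), next='.' -> no flip
Dir E: first cell '.' (not opp) -> no flip
Dir SW: first cell 'W' (not opp) -> no flip
Dir S: opp run (3,4) (4,4) capped by W -> flip
Dir SE: opp run (3,5) (4,6), next='.' -> no flip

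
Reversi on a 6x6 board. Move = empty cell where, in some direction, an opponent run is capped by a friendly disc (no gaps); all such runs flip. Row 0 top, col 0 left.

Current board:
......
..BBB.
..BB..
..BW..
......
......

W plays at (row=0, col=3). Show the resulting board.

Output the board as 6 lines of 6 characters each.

Answer: ...W..
..BWB.
..BW..
..BW..
......
......

Derivation:
Place W at (0,3); scan 8 dirs for brackets.
Dir NW: edge -> no flip
Dir N: edge -> no flip
Dir NE: edge -> no flip
Dir W: first cell '.' (not opp) -> no flip
Dir E: first cell '.' (not opp) -> no flip
Dir SW: opp run (1,2), next='.' -> no flip
Dir S: opp run (1,3) (2,3) capped by W -> flip
Dir SE: opp run (1,4), next='.' -> no flip
All flips: (1,3) (2,3)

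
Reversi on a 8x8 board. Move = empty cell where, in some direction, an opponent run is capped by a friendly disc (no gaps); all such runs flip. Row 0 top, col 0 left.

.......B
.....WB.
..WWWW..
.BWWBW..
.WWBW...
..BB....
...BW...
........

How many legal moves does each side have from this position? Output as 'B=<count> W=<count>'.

Answer: B=13 W=11

Derivation:
-- B to move --
(0,4): no bracket -> illegal
(0,5): no bracket -> illegal
(0,6): no bracket -> illegal
(1,1): no bracket -> illegal
(1,2): flips 4 -> legal
(1,3): flips 3 -> legal
(1,4): flips 2 -> legal
(2,1): flips 1 -> legal
(2,6): flips 2 -> legal
(3,0): flips 1 -> legal
(3,6): flips 1 -> legal
(4,0): flips 2 -> legal
(4,5): flips 1 -> legal
(4,6): no bracket -> illegal
(5,0): no bracket -> illegal
(5,1): flips 1 -> legal
(5,4): flips 1 -> legal
(5,5): no bracket -> illegal
(6,5): flips 1 -> legal
(7,3): no bracket -> illegal
(7,4): no bracket -> illegal
(7,5): flips 1 -> legal
B mobility = 13
-- W to move --
(0,5): no bracket -> illegal
(0,6): no bracket -> illegal
(1,7): flips 1 -> legal
(2,0): flips 1 -> legal
(2,1): flips 1 -> legal
(2,6): no bracket -> illegal
(2,7): no bracket -> illegal
(3,0): flips 1 -> legal
(4,0): flips 1 -> legal
(4,5): flips 1 -> legal
(5,1): no bracket -> illegal
(5,4): flips 1 -> legal
(6,1): flips 3 -> legal
(6,2): flips 3 -> legal
(7,2): no bracket -> illegal
(7,3): flips 3 -> legal
(7,4): flips 2 -> legal
W mobility = 11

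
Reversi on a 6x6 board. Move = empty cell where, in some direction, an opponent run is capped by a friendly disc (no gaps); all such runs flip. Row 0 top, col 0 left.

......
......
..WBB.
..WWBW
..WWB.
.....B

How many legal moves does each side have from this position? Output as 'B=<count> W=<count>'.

Answer: B=7 W=6

Derivation:
-- B to move --
(1,1): flips 2 -> legal
(1,2): no bracket -> illegal
(1,3): no bracket -> illegal
(2,1): flips 1 -> legal
(2,5): no bracket -> illegal
(3,1): flips 2 -> legal
(4,1): flips 3 -> legal
(4,5): no bracket -> illegal
(5,1): flips 2 -> legal
(5,2): flips 1 -> legal
(5,3): flips 2 -> legal
(5,4): no bracket -> illegal
B mobility = 7
-- W to move --
(1,2): no bracket -> illegal
(1,3): flips 2 -> legal
(1,4): flips 1 -> legal
(1,5): flips 1 -> legal
(2,5): flips 3 -> legal
(4,5): flips 1 -> legal
(5,3): flips 1 -> legal
(5,4): no bracket -> illegal
W mobility = 6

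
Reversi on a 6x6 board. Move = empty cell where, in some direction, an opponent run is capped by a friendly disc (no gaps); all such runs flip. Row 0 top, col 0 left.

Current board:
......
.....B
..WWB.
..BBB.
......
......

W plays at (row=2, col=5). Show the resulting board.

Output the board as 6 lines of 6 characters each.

Place W at (2,5); scan 8 dirs for brackets.
Dir NW: first cell '.' (not opp) -> no flip
Dir N: opp run (1,5), next='.' -> no flip
Dir NE: edge -> no flip
Dir W: opp run (2,4) capped by W -> flip
Dir E: edge -> no flip
Dir SW: opp run (3,4), next='.' -> no flip
Dir S: first cell '.' (not opp) -> no flip
Dir SE: edge -> no flip
All flips: (2,4)

Answer: ......
.....B
..WWWW
..BBB.
......
......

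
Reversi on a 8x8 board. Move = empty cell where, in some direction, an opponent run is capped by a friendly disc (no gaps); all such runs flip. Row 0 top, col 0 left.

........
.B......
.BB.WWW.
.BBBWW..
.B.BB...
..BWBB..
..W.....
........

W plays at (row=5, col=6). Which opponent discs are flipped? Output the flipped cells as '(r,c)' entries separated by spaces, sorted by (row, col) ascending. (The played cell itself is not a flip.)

Answer: (5,4) (5,5)

Derivation:
Dir NW: first cell '.' (not opp) -> no flip
Dir N: first cell '.' (not opp) -> no flip
Dir NE: first cell '.' (not opp) -> no flip
Dir W: opp run (5,5) (5,4) capped by W -> flip
Dir E: first cell '.' (not opp) -> no flip
Dir SW: first cell '.' (not opp) -> no flip
Dir S: first cell '.' (not opp) -> no flip
Dir SE: first cell '.' (not opp) -> no flip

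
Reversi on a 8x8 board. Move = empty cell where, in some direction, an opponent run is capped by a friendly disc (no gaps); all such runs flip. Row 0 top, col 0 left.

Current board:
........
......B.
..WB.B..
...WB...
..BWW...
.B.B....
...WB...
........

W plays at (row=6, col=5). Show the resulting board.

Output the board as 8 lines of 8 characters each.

Answer: ........
......B.
..WB.B..
...WB...
..BWW...
.B.B....
...WWW..
........

Derivation:
Place W at (6,5); scan 8 dirs for brackets.
Dir NW: first cell '.' (not opp) -> no flip
Dir N: first cell '.' (not opp) -> no flip
Dir NE: first cell '.' (not opp) -> no flip
Dir W: opp run (6,4) capped by W -> flip
Dir E: first cell '.' (not opp) -> no flip
Dir SW: first cell '.' (not opp) -> no flip
Dir S: first cell '.' (not opp) -> no flip
Dir SE: first cell '.' (not opp) -> no flip
All flips: (6,4)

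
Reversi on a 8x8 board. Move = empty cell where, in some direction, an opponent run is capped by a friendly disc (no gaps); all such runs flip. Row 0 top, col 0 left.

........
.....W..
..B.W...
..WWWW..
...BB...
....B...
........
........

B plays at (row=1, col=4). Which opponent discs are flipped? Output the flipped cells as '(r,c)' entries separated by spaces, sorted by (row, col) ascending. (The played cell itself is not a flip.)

Dir NW: first cell '.' (not opp) -> no flip
Dir N: first cell '.' (not opp) -> no flip
Dir NE: first cell '.' (not opp) -> no flip
Dir W: first cell '.' (not opp) -> no flip
Dir E: opp run (1,5), next='.' -> no flip
Dir SW: first cell '.' (not opp) -> no flip
Dir S: opp run (2,4) (3,4) capped by B -> flip
Dir SE: first cell '.' (not opp) -> no flip

Answer: (2,4) (3,4)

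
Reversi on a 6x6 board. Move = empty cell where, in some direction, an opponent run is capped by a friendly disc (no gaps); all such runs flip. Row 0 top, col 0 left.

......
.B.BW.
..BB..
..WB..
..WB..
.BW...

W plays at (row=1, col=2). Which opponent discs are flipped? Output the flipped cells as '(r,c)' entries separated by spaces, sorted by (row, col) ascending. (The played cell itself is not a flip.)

Answer: (1,3) (2,2)

Derivation:
Dir NW: first cell '.' (not opp) -> no flip
Dir N: first cell '.' (not opp) -> no flip
Dir NE: first cell '.' (not opp) -> no flip
Dir W: opp run (1,1), next='.' -> no flip
Dir E: opp run (1,3) capped by W -> flip
Dir SW: first cell '.' (not opp) -> no flip
Dir S: opp run (2,2) capped by W -> flip
Dir SE: opp run (2,3), next='.' -> no flip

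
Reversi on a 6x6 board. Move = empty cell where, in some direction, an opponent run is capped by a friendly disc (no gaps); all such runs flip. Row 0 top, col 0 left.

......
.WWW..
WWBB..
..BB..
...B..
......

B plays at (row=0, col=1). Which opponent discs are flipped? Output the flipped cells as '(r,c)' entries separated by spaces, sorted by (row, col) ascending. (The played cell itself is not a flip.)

Answer: (1,2)

Derivation:
Dir NW: edge -> no flip
Dir N: edge -> no flip
Dir NE: edge -> no flip
Dir W: first cell '.' (not opp) -> no flip
Dir E: first cell '.' (not opp) -> no flip
Dir SW: first cell '.' (not opp) -> no flip
Dir S: opp run (1,1) (2,1), next='.' -> no flip
Dir SE: opp run (1,2) capped by B -> flip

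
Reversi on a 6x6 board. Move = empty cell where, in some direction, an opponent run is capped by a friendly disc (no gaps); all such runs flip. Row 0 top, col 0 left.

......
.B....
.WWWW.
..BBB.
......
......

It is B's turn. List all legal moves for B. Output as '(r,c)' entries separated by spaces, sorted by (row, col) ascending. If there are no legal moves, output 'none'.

(1,0): flips 1 -> legal
(1,2): flips 2 -> legal
(1,3): flips 1 -> legal
(1,4): flips 2 -> legal
(1,5): flips 1 -> legal
(2,0): no bracket -> illegal
(2,5): no bracket -> illegal
(3,0): no bracket -> illegal
(3,1): flips 1 -> legal
(3,5): no bracket -> illegal

Answer: (1,0) (1,2) (1,3) (1,4) (1,5) (3,1)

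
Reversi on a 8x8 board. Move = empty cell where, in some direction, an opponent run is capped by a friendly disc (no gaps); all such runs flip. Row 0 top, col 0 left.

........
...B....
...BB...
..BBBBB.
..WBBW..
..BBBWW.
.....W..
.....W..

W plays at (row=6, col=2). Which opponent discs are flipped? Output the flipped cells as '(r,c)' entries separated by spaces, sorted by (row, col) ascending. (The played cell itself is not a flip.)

Answer: (5,2)

Derivation:
Dir NW: first cell '.' (not opp) -> no flip
Dir N: opp run (5,2) capped by W -> flip
Dir NE: opp run (5,3) (4,4) (3,5), next='.' -> no flip
Dir W: first cell '.' (not opp) -> no flip
Dir E: first cell '.' (not opp) -> no flip
Dir SW: first cell '.' (not opp) -> no flip
Dir S: first cell '.' (not opp) -> no flip
Dir SE: first cell '.' (not opp) -> no flip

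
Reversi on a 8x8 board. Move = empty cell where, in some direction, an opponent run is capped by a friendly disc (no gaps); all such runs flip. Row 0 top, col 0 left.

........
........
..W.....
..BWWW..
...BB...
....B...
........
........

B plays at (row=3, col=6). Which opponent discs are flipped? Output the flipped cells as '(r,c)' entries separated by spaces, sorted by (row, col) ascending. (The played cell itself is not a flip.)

Dir NW: first cell '.' (not opp) -> no flip
Dir N: first cell '.' (not opp) -> no flip
Dir NE: first cell '.' (not opp) -> no flip
Dir W: opp run (3,5) (3,4) (3,3) capped by B -> flip
Dir E: first cell '.' (not opp) -> no flip
Dir SW: first cell '.' (not opp) -> no flip
Dir S: first cell '.' (not opp) -> no flip
Dir SE: first cell '.' (not opp) -> no flip

Answer: (3,3) (3,4) (3,5)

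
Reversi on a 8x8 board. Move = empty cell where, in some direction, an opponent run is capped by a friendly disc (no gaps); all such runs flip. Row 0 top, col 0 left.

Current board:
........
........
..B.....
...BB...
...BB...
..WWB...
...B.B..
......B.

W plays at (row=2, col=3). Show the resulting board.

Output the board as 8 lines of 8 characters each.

Answer: ........
........
..BW....
...WB...
...WB...
..WWB...
...B.B..
......B.

Derivation:
Place W at (2,3); scan 8 dirs for brackets.
Dir NW: first cell '.' (not opp) -> no flip
Dir N: first cell '.' (not opp) -> no flip
Dir NE: first cell '.' (not opp) -> no flip
Dir W: opp run (2,2), next='.' -> no flip
Dir E: first cell '.' (not opp) -> no flip
Dir SW: first cell '.' (not opp) -> no flip
Dir S: opp run (3,3) (4,3) capped by W -> flip
Dir SE: opp run (3,4), next='.' -> no flip
All flips: (3,3) (4,3)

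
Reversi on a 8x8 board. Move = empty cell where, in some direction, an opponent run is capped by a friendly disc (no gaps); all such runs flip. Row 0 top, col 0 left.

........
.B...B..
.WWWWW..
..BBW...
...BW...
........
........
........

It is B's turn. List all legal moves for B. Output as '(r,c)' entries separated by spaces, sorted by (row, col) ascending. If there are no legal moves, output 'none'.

(1,0): flips 1 -> legal
(1,2): flips 1 -> legal
(1,3): flips 1 -> legal
(1,4): flips 1 -> legal
(1,6): flips 2 -> legal
(2,0): no bracket -> illegal
(2,6): no bracket -> illegal
(3,0): no bracket -> illegal
(3,1): flips 1 -> legal
(3,5): flips 2 -> legal
(3,6): no bracket -> illegal
(4,5): flips 1 -> legal
(5,3): no bracket -> illegal
(5,4): no bracket -> illegal
(5,5): flips 1 -> legal

Answer: (1,0) (1,2) (1,3) (1,4) (1,6) (3,1) (3,5) (4,5) (5,5)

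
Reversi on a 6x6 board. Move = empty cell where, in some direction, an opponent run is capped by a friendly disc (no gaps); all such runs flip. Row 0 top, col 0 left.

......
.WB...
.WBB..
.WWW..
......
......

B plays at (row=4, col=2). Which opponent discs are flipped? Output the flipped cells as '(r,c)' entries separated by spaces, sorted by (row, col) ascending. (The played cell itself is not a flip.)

Answer: (3,2)

Derivation:
Dir NW: opp run (3,1), next='.' -> no flip
Dir N: opp run (3,2) capped by B -> flip
Dir NE: opp run (3,3), next='.' -> no flip
Dir W: first cell '.' (not opp) -> no flip
Dir E: first cell '.' (not opp) -> no flip
Dir SW: first cell '.' (not opp) -> no flip
Dir S: first cell '.' (not opp) -> no flip
Dir SE: first cell '.' (not opp) -> no flip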